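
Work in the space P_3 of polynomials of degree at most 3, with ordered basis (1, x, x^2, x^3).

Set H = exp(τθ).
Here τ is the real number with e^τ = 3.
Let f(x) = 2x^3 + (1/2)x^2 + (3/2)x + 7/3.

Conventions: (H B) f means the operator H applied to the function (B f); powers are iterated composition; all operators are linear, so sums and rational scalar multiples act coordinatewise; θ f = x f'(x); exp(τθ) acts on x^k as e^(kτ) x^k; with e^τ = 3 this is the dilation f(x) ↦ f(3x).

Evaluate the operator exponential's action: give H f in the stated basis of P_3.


exp(τθ) x^k = e^(kτ) x^k; with e^τ = 3 this sends x^k to 3^k x^k
x ↦ 3 x
x^2 ↦ 9 x^2
x^3 ↦ 27 x^3
applying this coordinatewise to f: exp(τθ) f = 54x^3 + (9/2)x^2 + (9/2)x + 7/3

the result is g(x) = 54x^3 + (9/2)x^2 + (9/2)x + 7/3


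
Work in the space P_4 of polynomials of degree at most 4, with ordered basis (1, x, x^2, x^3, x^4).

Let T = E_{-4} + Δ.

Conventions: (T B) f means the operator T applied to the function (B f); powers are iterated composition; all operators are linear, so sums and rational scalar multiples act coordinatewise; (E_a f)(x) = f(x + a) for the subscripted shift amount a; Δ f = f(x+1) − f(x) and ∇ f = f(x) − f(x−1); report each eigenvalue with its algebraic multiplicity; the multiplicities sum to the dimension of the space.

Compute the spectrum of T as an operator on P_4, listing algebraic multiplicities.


λ = 1 (multiplicity 5)

image of 1: 1
image of x: x - 3
image of x^2: x^2 - 6x + 17
image of x^3: x^3 - 9x^2 + 51x - 63
image of x^4: x^4 - 12x^3 + 102x^2 - 252x + 257
the matrix is upper triangular; its diagonal is (1, 1, 1, 1, 1)
for a triangular matrix the eigenvalues are the diagonal entries, with algebraic multiplicity their repetition count


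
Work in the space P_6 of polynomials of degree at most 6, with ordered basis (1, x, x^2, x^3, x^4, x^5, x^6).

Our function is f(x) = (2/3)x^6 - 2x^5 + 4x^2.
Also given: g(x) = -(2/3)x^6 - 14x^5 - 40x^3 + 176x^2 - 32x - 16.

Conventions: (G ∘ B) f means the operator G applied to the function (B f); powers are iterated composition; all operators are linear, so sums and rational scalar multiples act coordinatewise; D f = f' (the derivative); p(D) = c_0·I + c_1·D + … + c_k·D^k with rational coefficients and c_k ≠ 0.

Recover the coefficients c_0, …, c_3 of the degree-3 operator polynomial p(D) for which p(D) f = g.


D^0 f = (2/3)x^6 - 2x^5 + 4x^2
D^1 f = 4x^5 - 10x^4 + 8x
D^2 f = 20x^4 - 40x^3 + 8
D^3 f = 80x^3 - 120x^2
matching coefficients of g against c_0 f + c_1 Df + … from the top degree down determines the c_i
solution: c_0 = -1, c_1 = -4, c_2 = -2, c_3 = -3/2

p(D) = -I − 4·D − 2·D^2 − (3/2)·D^3, i.e. c_0 = -1, c_1 = -4, c_2 = -2, c_3 = -3/2


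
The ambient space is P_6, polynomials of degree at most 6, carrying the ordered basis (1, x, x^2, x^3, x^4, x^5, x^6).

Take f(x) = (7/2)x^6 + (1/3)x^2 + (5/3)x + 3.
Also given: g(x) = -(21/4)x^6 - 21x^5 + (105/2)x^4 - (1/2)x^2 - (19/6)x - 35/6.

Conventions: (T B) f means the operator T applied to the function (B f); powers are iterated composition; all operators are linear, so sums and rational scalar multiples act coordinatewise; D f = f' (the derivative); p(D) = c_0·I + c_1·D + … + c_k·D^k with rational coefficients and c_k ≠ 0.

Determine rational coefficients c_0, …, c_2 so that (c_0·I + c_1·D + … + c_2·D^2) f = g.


c_0 = -3/2, c_1 = -1, c_2 = 1/2

D^0 f = (7/2)x^6 + (1/3)x^2 + (5/3)x + 3
D^1 f = 21x^5 + (2/3)x + 5/3
D^2 f = 105x^4 + 2/3
matching coefficients of g against c_0 f + c_1 Df + … from the top degree down determines the c_i
solution: c_0 = -3/2, c_1 = -1, c_2 = 1/2


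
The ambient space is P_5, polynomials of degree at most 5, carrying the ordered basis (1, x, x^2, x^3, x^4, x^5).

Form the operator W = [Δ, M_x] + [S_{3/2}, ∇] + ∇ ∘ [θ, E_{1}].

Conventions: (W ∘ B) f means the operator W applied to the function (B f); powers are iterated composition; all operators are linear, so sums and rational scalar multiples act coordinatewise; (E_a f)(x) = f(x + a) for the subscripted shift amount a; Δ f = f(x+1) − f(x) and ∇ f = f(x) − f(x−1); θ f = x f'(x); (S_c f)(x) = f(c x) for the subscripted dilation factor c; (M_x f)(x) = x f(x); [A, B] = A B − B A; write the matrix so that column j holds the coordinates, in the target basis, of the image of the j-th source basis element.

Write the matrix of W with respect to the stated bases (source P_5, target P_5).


the matrix is [[1, 1/2, 1/4, -35/8, 17/16, -339/32]; [0, 1, 1/2, 21/8, -89/4, 495/32]; [0, 0, 1, -3/8, 87/8, -1175/16]; [0, 0, 0, 1, -11/4, 515/16]; [0, 0, 0, 0, 1, -245/32]; [0, 0, 0, 0, 0, 1]] (rows listed top to bottom)

image of 1: 1
image of x: x + 1/2
image of x^2: x^2 + (1/2)x + 1/4
image of x^3: x^3 - (3/8)x^2 + (21/8)x - 35/8
image of x^4: x^4 - (11/4)x^3 + (87/8)x^2 - (89/4)x + 17/16
image of x^5: x^5 - (245/32)x^4 + (515/16)x^3 - (1175/16)x^2 + (495/32)x - 339/32
each image's coordinates form column j of the matrix


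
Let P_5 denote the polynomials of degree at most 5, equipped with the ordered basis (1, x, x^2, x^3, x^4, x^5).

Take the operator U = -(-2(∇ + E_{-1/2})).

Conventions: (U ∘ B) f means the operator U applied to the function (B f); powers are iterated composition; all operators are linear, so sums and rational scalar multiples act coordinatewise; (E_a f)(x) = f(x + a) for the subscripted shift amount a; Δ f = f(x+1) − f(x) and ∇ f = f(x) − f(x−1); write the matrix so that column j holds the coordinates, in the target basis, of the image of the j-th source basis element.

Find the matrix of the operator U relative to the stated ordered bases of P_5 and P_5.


image of 1: 2
image of x: 2x + 1
image of x^2: 2x^2 + 2x - 3/2
image of x^3: 2x^3 + 3x^2 - (9/2)x + 7/4
image of x^4: 2x^4 + 4x^3 - 9x^2 + 7x - 15/8
image of x^5: 2x^5 + 5x^4 - 15x^3 + (35/2)x^2 - (75/8)x + 31/16
each image's coordinates form column j of the matrix

the matrix is [[2, 1, -3/2, 7/4, -15/8, 31/16]; [0, 2, 2, -9/2, 7, -75/8]; [0, 0, 2, 3, -9, 35/2]; [0, 0, 0, 2, 4, -15]; [0, 0, 0, 0, 2, 5]; [0, 0, 0, 0, 0, 2]] (rows listed top to bottom)


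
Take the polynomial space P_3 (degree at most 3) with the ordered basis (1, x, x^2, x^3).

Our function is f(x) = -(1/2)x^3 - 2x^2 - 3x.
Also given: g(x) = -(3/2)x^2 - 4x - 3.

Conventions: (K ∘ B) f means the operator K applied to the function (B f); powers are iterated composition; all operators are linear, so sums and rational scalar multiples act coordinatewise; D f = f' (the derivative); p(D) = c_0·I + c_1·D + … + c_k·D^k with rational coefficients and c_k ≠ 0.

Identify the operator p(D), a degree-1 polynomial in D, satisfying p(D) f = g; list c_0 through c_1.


D^0 f = -(1/2)x^3 - 2x^2 - 3x
D^1 f = -(3/2)x^2 - 4x - 3
matching coefficients of g against c_0 f + c_1 Df + … from the top degree down determines the c_i
solution: c_0 = 0, c_1 = 1

c_0 = 0, c_1 = 1


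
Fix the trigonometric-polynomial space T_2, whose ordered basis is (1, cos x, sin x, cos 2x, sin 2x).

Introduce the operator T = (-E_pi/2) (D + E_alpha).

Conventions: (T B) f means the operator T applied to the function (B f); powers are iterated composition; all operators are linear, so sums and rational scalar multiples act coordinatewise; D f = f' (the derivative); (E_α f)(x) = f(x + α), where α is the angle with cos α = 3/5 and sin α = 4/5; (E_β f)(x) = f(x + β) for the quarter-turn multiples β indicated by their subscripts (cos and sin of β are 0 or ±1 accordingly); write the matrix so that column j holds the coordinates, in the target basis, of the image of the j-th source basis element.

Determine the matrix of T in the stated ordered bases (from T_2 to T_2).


the matrix is [[-1, 0, 0, 0, 0]; [0, 9/5, -3/5, 0, 0]; [0, 3/5, 9/5, 0, 0]; [0, 0, 0, -7/25, 74/25]; [0, 0, 0, -74/25, -7/25]] (rows listed top to bottom)

image of 1: -1
image of cos x: (9/5)cos x + (3/5)sin x
image of sin x: -(3/5)cos x + (9/5)sin x
image of cos 2x: -(7/25)cos 2x - (74/25)sin 2x
image of sin 2x: (74/25)cos 2x - (7/25)sin 2x
each image's coordinates form column j of the matrix


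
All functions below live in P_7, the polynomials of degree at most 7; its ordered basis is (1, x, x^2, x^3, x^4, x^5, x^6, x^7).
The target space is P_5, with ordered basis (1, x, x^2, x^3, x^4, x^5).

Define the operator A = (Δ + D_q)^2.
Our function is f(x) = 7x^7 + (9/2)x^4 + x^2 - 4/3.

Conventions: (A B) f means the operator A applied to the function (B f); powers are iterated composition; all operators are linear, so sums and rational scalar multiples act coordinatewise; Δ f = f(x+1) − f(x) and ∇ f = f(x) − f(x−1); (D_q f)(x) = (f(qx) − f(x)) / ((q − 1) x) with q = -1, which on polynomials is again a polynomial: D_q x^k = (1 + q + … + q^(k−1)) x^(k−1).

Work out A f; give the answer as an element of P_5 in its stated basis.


Δ f = 49x^6 + 147x^5 + 245x^4 + 263x^3 + 174x^2 + 69x + 25/2
D_q f = 7x^6
(Δ + D_q) f = 56x^6 + 147x^5 + 245x^4 + 263x^3 + 174x^2 + 69x + 25/2
Δ (Δ + D_q) f = 336x^5 + 1575x^4 + 3570x^3 + 4569x^2 + 3188x + 954
D_q (Δ + D_q) f = 147x^4 + 263x^2 + 69
(Δ + D_q) (Δ + D_q) f = 336x^5 + 1722x^4 + 3570x^3 + 4832x^2 + 3188x + 1023

the result is g(x) = 336x^5 + 1722x^4 + 3570x^3 + 4832x^2 + 3188x + 1023


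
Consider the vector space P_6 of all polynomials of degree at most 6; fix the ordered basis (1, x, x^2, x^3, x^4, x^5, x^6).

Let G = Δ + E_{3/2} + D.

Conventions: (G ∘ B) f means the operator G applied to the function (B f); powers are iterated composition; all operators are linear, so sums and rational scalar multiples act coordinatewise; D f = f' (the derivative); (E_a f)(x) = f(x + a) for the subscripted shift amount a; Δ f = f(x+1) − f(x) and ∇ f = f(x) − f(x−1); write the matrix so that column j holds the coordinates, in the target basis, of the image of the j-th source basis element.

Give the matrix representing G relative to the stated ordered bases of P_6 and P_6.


image of 1: 1
image of x: x + 7/2
image of x^2: x^2 + 7x + 13/4
image of x^3: x^3 + (21/2)x^2 + (39/4)x + 35/8
image of x^4: x^4 + 14x^3 + (39/2)x^2 + (35/2)x + 97/16
image of x^5: x^5 + (35/2)x^4 + (65/2)x^3 + (175/4)x^2 + (485/16)x + 275/32
image of x^6: x^6 + 21x^5 + (195/4)x^4 + (175/2)x^3 + (1455/16)x^2 + (825/16)x + 793/64
each image's coordinates form column j of the matrix

the matrix is [[1, 7/2, 13/4, 35/8, 97/16, 275/32, 793/64]; [0, 1, 7, 39/4, 35/2, 485/16, 825/16]; [0, 0, 1, 21/2, 39/2, 175/4, 1455/16]; [0, 0, 0, 1, 14, 65/2, 175/2]; [0, 0, 0, 0, 1, 35/2, 195/4]; [0, 0, 0, 0, 0, 1, 21]; [0, 0, 0, 0, 0, 0, 1]] (rows listed top to bottom)


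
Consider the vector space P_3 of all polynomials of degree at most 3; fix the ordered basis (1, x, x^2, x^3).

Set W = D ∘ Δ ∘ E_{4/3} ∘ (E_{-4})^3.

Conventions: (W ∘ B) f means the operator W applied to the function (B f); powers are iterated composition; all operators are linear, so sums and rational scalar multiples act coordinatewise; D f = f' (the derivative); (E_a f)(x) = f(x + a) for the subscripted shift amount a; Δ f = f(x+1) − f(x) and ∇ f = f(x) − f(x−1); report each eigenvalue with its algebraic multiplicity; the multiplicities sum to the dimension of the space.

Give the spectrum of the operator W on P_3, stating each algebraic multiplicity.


image of 1: 0
image of x: 0
image of x^2: 2
image of x^3: 6x - 61
the matrix is upper triangular; its diagonal is (0, 0, 0, 0)
for a triangular matrix the eigenvalues are the diagonal entries, with algebraic multiplicity their repetition count

λ = 0 (multiplicity 4)


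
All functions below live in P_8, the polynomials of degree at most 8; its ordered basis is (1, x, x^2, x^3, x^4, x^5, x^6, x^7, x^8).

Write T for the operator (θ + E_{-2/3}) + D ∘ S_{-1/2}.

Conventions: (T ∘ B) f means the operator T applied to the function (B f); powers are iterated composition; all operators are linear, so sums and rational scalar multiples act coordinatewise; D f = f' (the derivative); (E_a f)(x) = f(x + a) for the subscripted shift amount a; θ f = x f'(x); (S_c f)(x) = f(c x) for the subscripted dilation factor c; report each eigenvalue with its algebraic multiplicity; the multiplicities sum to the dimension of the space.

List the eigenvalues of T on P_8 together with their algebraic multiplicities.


image of 1: 1
image of x: 2x - 7/6
image of x^2: 3x^2 - (5/6)x + 4/9
image of x^3: 4x^3 - (19/8)x^2 + (4/3)x - 8/27
image of x^4: 5x^4 - (29/12)x^3 + (8/3)x^2 - (32/27)x + 16/81
image of x^5: 6x^5 - (335/96)x^4 + (40/9)x^3 - (80/27)x^2 + (80/81)x - 32/243
image of x^6: 7x^6 - (125/32)x^5 + (20/3)x^4 - (160/27)x^3 + (80/27)x^2 - (64/81)x + 64/729
image of x^7: 8x^7 - (1813/384)x^6 + (28/3)x^5 - (280/27)x^4 + (560/81)x^3 - (224/81)x^2 + (448/729)x - 128/2187
image of x^8: 9x^8 - (509/96)x^7 + (112/9)x^6 - (448/27)x^5 + (1120/81)x^4 - (1792/243)x^3 + (1792/729)x^2 - (1024/2187)x + 256/6561
the matrix is upper triangular; its diagonal is (1, 2, 3, 4, 5, 6, 7, 8, 9)
for a triangular matrix the eigenvalues are the diagonal entries, with algebraic multiplicity their repetition count

λ = 1 (multiplicity 1), λ = 2 (multiplicity 1), λ = 3 (multiplicity 1), λ = 4 (multiplicity 1), λ = 5 (multiplicity 1), λ = 6 (multiplicity 1), λ = 7 (multiplicity 1), λ = 8 (multiplicity 1), λ = 9 (multiplicity 1)


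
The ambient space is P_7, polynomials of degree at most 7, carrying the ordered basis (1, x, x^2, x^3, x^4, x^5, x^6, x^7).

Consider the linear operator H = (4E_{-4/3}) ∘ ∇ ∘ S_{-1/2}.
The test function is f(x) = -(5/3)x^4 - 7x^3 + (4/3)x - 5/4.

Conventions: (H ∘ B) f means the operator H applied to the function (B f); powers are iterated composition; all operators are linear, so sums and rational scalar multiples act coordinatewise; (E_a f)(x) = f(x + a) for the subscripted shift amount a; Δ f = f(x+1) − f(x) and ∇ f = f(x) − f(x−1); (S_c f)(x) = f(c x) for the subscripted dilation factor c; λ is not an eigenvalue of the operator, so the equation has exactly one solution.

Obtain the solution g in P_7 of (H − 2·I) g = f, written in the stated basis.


g(x) = (5/6)x^4 + (47/12)x^3 - (251/48)x^2 + (661/72)x - 30703/2592

write g with unknown coordinates in the stated basis and equate coefficients in (H − 2·I) g = f
solving from the highest basis element down gives g = (5/6)x^4 + (47/12)x^3 - (251/48)x^2 + (661/72)x - 30703/2592
check: H g = (5/6)x^3 - (251/24)x^2 + (709/36)x - 32323/1296
so H g − 2·g = -(5/3)x^4 - 7x^3 + (4/3)x - 5/4 = f ✓


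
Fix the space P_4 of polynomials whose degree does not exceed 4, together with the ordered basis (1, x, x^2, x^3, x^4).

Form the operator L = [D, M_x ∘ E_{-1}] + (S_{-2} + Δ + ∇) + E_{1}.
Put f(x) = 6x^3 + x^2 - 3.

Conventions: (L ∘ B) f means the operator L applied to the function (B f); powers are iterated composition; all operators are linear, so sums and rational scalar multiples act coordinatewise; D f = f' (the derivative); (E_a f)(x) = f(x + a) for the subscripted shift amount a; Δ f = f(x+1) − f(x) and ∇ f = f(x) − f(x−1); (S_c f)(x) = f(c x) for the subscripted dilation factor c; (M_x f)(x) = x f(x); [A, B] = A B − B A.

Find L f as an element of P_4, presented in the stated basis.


the result is g(x) = -36x^3 + 42x^2 + 40x + 5

E_{-1} f = 6x^3 - 17x^2 + 16x - 8
M_x E_{-1} f = 6x^4 - 17x^3 + 16x^2 - 8x
D (M_x ∘ E_{-1}) f = 24x^3 - 51x^2 + 32x - 8
D f = 18x^2 + 2x
E_{-1} D f = 18x^2 - 34x + 16
M_x E_{-1} D f = 18x^3 - 34x^2 + 16x
[D, M_x ∘ E_{-1}] f = 6x^3 - 17x^2 + 16x - 8
S_{-2} f = -48x^3 + 4x^2 - 3
Δ f = 18x^2 + 20x + 7
∇ f = 18x^2 - 16x + 5
(S_{-2} + Δ + ∇) f = -48x^3 + 40x^2 + 4x + 9
E_{1} f = 6x^3 + 19x^2 + 20x + 4
([D, M_x ∘ E_{-1}] + (S_{-2} + Δ + ∇) + E_{1}) f = -36x^3 + 42x^2 + 40x + 5


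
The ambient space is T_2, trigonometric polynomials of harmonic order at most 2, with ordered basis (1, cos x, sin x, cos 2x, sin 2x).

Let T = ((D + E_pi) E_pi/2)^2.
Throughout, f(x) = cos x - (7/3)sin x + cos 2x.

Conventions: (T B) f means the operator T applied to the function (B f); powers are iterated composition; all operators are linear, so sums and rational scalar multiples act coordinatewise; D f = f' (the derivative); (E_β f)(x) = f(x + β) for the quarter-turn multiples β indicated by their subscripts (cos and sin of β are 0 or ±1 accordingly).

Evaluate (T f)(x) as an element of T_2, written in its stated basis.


the result is g(x) = -(14/3)cos x - 2sin x - 3cos 2x - 4sin 2x

E_pi/2 f = -(7/3)cos x - sin x - cos 2x
D E_pi/2 f = -cos x + (7/3)sin x + 2sin 2x
E_pi E_pi/2 f = (7/3)cos x + sin x - cos 2x
(D + E_pi) E_pi/2 f = (4/3)cos x + (10/3)sin x - cos 2x + 2sin 2x
E_pi/2 ((D + E_pi) E_pi/2) f = (10/3)cos x - (4/3)sin x + cos 2x - 2sin 2x
D E_pi/2 ((D + E_pi) E_pi/2) f = -(4/3)cos x - (10/3)sin x - 4cos 2x - 2sin 2x
E_pi E_pi/2 ((D + E_pi) E_pi/2) f = -(10/3)cos x + (4/3)sin x + cos 2x - 2sin 2x
(D + E_pi) E_pi/2 ((D + E_pi) E_pi/2) f = -(14/3)cos x - 2sin x - 3cos 2x - 4sin 2x


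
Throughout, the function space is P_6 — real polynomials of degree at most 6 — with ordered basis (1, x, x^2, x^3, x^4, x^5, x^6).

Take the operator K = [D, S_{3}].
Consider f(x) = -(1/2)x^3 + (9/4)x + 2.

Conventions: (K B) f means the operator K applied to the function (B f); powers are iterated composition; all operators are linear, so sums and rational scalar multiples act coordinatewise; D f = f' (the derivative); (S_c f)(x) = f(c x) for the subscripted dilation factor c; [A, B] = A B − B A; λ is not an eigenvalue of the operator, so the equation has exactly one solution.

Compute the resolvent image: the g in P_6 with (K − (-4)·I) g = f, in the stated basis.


the result is g(x) = -(1/8)x^3 + (27/16)x^2 - (9/2)x + 11/4

write g with unknown coordinates in the stated basis and equate coefficients in (K − (-4)·I) g = f
solving from the highest basis element down gives g = -(1/8)x^3 + (27/16)x^2 - (9/2)x + 11/4
check: K g = -(27/4)x^2 + (81/4)x - 9
so K g − (-4)·g = -(1/2)x^3 + (9/4)x + 2 = f ✓


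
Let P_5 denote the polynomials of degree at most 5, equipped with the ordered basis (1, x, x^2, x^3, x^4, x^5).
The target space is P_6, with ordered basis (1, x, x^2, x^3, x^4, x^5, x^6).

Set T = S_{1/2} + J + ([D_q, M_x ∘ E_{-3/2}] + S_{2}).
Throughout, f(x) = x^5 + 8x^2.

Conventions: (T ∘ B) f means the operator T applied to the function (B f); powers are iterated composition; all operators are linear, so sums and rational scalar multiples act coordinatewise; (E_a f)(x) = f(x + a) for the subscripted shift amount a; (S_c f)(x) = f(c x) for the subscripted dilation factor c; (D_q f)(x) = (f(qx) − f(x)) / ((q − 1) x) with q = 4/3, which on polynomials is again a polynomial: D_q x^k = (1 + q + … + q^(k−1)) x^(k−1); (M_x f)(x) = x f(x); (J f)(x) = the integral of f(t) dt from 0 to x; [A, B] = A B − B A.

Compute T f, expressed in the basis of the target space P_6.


S_{1/2} f = (1/32)x^5 + 2x^2
J f = (1/6)x^6 + (8/3)x^3
E_{-3/2} f = x^5 - (15/2)x^4 + (45/2)x^3 - (103/4)x^2 + (21/16)x + 333/32
M_x E_{-3/2} f = x^6 - (15/2)x^5 + (45/2)x^4 - (103/4)x^3 + (21/16)x^2 + (333/32)x
D_q (M_x ∘ E_{-3/2}) f = (3367/243)x^5 - (3905/54)x^4 + (875/6)x^3 - (3811/36)x^2 + (49/16)x + 333/32
D_q f = (781/81)x^4 + (56/3)x
E_{-3/2} D_q f = (781/81)x^4 - (1562/27)x^3 + (781/6)x^2 - (223/2)x + 333/16
M_x E_{-3/2} D_q f = (781/81)x^5 - (1562/27)x^4 + (781/6)x^3 - (223/2)x^2 + (333/16)x
[D_q, M_x ∘ E_{-3/2}] f = (1024/243)x^5 - (781/54)x^4 + (47/3)x^3 + (203/36)x^2 - (71/4)x + 333/32
S_{2} f = 32x^5 + 32x^2
([D_q, M_x ∘ E_{-3/2}] + S_{2}) f = (8800/243)x^5 - (781/54)x^4 + (47/3)x^3 + (1355/36)x^2 - (71/4)x + 333/32
(S_{1/2} + J + ([D_q, M_x ∘ E_{-3/2}] + S_{2})) f = (1/6)x^6 + (281843/7776)x^5 - (781/54)x^4 + (55/3)x^3 + (1427/36)x^2 - (71/4)x + 333/32

the image equals g(x) = (1/6)x^6 + (281843/7776)x^5 - (781/54)x^4 + (55/3)x^3 + (1427/36)x^2 - (71/4)x + 333/32


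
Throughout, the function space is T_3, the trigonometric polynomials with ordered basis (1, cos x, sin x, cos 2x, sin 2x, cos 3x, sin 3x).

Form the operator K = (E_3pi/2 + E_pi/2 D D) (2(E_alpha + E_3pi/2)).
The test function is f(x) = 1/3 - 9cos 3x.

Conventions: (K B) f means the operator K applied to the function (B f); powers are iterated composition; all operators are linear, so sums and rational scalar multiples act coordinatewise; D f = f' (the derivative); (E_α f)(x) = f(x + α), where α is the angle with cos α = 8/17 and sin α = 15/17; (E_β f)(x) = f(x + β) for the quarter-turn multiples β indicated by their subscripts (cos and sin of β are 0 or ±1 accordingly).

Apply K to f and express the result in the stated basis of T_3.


the image equals g(x) = 4/3 + (795240/4913)cos 3x - (879840/4913)sin 3x

E_alpha f = 1/3 + (43992/4913)cos 3x - (4455/4913)sin 3x
E_3pi/2 f = 1/3 + 9sin 3x
(E_alpha + E_3pi/2) f = 2/3 + (43992/4913)cos 3x + (39762/4913)sin 3x
(2(E_alpha + E_3pi/2)) f = 4/3 + (87984/4913)cos 3x + (79524/4913)sin 3x
E_3pi/2 (2(E_alpha + E_3pi/2)) f = 4/3 + (79524/4913)cos 3x - (87984/4913)sin 3x
D (2(E_alpha + E_3pi/2)) f = (238572/4913)cos 3x - (263952/4913)sin 3x
D D (2(E_alpha + E_3pi/2)) f = -(791856/4913)cos 3x - (715716/4913)sin 3x
E_pi/2 D D (2(E_alpha + E_3pi/2)) f = (715716/4913)cos 3x - (791856/4913)sin 3x
(E_3pi/2 + E_pi/2 D D) (2(E_alpha + E_3pi/2)) f = 4/3 + (795240/4913)cos 3x - (879840/4913)sin 3x


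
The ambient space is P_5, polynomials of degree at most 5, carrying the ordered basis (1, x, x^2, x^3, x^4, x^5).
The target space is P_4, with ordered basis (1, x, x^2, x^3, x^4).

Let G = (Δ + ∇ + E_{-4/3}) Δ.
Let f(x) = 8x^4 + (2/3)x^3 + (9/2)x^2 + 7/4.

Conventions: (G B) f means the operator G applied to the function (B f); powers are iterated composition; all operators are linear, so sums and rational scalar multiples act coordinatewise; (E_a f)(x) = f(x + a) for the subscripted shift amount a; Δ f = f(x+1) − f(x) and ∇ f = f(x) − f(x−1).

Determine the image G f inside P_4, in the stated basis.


Δ f = 32x^3 + 50x^2 + 43x + 79/6
Δ Δ f = 96x^2 + 196x + 125
∇ Δ f = 96x^2 + 4x + 25
E_{-4/3} Δ f = 32x^3 - 78x^2 + (241/3)x - 1681/54
(Δ + ∇ + E_{-4/3}) Δ f = 32x^3 + 114x^2 + (841/3)x + 6419/54

the image equals g(x) = 32x^3 + 114x^2 + (841/3)x + 6419/54


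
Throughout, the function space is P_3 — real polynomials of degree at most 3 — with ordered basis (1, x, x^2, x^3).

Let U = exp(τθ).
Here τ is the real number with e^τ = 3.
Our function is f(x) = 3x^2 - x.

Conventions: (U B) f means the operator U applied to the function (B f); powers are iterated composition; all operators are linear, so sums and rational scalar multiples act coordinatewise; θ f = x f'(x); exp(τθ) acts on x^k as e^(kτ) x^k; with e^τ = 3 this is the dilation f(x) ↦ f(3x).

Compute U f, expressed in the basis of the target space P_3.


exp(τθ) x^k = e^(kτ) x^k; with e^τ = 3 this sends x^k to 3^k x^k
x ↦ 3 x
x^2 ↦ 9 x^2
applying this coordinatewise to f: exp(τθ) f = 27x^2 - 3x

g(x) = 27x^2 - 3x


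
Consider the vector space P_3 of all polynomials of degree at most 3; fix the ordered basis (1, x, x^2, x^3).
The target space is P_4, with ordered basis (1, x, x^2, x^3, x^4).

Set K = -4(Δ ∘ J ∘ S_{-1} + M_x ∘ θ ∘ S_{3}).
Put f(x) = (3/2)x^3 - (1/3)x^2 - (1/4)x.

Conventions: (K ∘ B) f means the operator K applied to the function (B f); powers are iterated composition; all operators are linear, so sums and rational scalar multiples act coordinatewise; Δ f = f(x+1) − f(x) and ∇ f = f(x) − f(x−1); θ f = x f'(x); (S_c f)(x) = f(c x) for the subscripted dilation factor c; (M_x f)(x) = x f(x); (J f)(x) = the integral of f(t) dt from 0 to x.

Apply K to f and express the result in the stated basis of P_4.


the image equals g(x) = -486x^4 + 30x^3 + (40/3)x^2 + (19/3)x + 13/9

S_{-1} f = -(3/2)x^3 - (1/3)x^2 + (1/4)x
J S_{-1} f = -(3/8)x^4 - (1/9)x^3 + (1/8)x^2
Δ J S_{-1} f = -(3/2)x^3 - (31/12)x^2 - (19/12)x - 13/36
S_{3} f = (81/2)x^3 - 3x^2 - (3/4)x
θ S_{3} f = (243/2)x^3 - 6x^2 - (3/4)x
M_x θ S_{3} f = (243/2)x^4 - 6x^3 - (3/4)x^2
(Δ ∘ J ∘ S_{-1} + M_x ∘ θ ∘ S_{3}) f = (243/2)x^4 - (15/2)x^3 - (10/3)x^2 - (19/12)x - 13/36
(-4(Δ ∘ J ∘ S_{-1} + M_x ∘ θ ∘ S_{3})) f = -486x^4 + 30x^3 + (40/3)x^2 + (19/3)x + 13/9


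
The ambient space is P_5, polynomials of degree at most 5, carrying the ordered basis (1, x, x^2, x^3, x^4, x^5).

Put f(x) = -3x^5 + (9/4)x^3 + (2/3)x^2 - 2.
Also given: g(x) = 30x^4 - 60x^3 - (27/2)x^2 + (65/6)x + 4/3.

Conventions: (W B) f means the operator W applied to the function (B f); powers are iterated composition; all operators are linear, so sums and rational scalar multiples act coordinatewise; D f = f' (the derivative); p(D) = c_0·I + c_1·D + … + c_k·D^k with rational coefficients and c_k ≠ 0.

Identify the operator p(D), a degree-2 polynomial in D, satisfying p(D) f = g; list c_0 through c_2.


c_0 = 0, c_1 = -2, c_2 = 1

D^0 f = -3x^5 + (9/4)x^3 + (2/3)x^2 - 2
D^1 f = -15x^4 + (27/4)x^2 + (4/3)x
D^2 f = -60x^3 + (27/2)x + 4/3
matching coefficients of g against c_0 f + c_1 Df + … from the top degree down determines the c_i
solution: c_0 = 0, c_1 = -2, c_2 = 1


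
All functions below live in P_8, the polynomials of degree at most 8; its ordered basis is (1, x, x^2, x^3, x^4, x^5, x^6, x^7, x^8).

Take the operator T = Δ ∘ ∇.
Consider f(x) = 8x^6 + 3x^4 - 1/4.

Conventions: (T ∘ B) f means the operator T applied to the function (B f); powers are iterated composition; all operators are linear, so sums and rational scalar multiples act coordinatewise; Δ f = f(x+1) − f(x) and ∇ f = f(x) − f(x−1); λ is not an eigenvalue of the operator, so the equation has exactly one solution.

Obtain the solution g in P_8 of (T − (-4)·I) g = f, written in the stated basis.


write g with unknown coordinates in the stated basis and equate coefficients in (T − (-4)·I) g = f
solving from the highest basis element down gives g = 2x^6 - (57/4)x^4 + (111/4)x^2 - 125/16
check: T g = 60x^4 - 111x^2 + 31
so T g − (-4)·g = 8x^6 + 3x^4 - 1/4 = f ✓

g(x) = 2x^6 - (57/4)x^4 + (111/4)x^2 - 125/16


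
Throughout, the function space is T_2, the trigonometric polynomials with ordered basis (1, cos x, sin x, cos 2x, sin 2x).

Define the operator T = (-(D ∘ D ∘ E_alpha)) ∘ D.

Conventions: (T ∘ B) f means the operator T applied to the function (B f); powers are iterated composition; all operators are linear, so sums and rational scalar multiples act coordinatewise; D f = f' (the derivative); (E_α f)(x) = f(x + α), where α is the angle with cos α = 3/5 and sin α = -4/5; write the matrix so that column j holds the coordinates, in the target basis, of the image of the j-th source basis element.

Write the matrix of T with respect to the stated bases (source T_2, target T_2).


image of 1: 0
image of cos x: (4/5)cos x - (3/5)sin x
image of sin x: (3/5)cos x + (4/5)sin x
image of cos 2x: (192/25)cos 2x + (56/25)sin 2x
image of sin 2x: -(56/25)cos 2x + (192/25)sin 2x
each image's coordinates form column j of the matrix

the matrix is [[0, 0, 0, 0, 0]; [0, 4/5, 3/5, 0, 0]; [0, -3/5, 4/5, 0, 0]; [0, 0, 0, 192/25, -56/25]; [0, 0, 0, 56/25, 192/25]] (rows listed top to bottom)


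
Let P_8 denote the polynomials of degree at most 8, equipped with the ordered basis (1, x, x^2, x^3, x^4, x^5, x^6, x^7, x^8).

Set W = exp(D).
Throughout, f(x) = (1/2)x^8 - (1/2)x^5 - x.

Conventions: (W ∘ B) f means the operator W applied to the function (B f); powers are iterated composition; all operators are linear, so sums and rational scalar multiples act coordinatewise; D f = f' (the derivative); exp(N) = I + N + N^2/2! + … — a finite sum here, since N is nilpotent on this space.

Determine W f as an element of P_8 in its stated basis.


order-1 term: 4x^7 - (5/2)x^4 - 1
order-2 term: 14x^6 - 5x^3
order-3 term: 28x^5 - 5x^2
order-4 term: 35x^4 - (5/2)x
order-5 term: 28x^3 - 1/2
order-6 term: 14x^2
order-7 term: 4x
order-8 term: 1/2
the series for exp(D) f terminates at order 8
exp(D) f = (1/2)x^8 + 4x^7 + 14x^6 + (55/2)x^5 + (65/2)x^4 + 23x^3 + 9x^2 + (1/2)x - 1

the result is g(x) = (1/2)x^8 + 4x^7 + 14x^6 + (55/2)x^5 + (65/2)x^4 + 23x^3 + 9x^2 + (1/2)x - 1


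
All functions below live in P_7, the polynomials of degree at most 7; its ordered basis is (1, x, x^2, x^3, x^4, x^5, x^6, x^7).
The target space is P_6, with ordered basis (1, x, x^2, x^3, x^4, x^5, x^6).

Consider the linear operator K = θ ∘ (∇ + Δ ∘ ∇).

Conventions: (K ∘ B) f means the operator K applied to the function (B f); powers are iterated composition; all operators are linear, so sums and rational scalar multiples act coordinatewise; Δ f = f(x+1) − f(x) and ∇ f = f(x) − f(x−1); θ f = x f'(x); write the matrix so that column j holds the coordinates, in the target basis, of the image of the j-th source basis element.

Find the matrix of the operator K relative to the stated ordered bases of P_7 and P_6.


the matrix is [[0, 0, 0, 0, 0, 0, 0, 0]; [0, 0, 2, 3, 4, 5, 6, 7]; [0, 0, 0, 6, 12, 20, 30, 42]; [0, 0, 0, 0, 12, 30, 60, 105]; [0, 0, 0, 0, 0, 20, 60, 140]; [0, 0, 0, 0, 0, 0, 30, 105]; [0, 0, 0, 0, 0, 0, 0, 42]] (rows listed top to bottom)

image of 1: 0
image of x: 0
image of x^2: 2x
image of x^3: 6x^2 + 3x
image of x^4: 12x^3 + 12x^2 + 4x
image of x^5: 20x^4 + 30x^3 + 20x^2 + 5x
image of x^6: 30x^5 + 60x^4 + 60x^3 + 30x^2 + 6x
image of x^7: 42x^6 + 105x^5 + 140x^4 + 105x^3 + 42x^2 + 7x
each image's coordinates form column j of the matrix


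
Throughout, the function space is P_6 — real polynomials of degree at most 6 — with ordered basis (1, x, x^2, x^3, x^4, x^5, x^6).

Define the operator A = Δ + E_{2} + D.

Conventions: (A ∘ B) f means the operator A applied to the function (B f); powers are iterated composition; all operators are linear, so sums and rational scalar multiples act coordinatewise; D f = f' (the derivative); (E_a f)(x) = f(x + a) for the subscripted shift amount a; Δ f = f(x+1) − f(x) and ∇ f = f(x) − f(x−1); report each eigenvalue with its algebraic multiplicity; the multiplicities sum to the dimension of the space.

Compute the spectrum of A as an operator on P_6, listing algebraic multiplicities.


image of 1: 1
image of x: x + 4
image of x^2: x^2 + 8x + 5
image of x^3: x^3 + 12x^2 + 15x + 9
image of x^4: x^4 + 16x^3 + 30x^2 + 36x + 17
image of x^5: x^5 + 20x^4 + 50x^3 + 90x^2 + 85x + 33
image of x^6: x^6 + 24x^5 + 75x^4 + 180x^3 + 255x^2 + 198x + 65
the matrix is upper triangular; its diagonal is (1, 1, 1, 1, 1, 1, 1)
for a triangular matrix the eigenvalues are the diagonal entries, with algebraic multiplicity their repetition count

λ = 1 (multiplicity 7)


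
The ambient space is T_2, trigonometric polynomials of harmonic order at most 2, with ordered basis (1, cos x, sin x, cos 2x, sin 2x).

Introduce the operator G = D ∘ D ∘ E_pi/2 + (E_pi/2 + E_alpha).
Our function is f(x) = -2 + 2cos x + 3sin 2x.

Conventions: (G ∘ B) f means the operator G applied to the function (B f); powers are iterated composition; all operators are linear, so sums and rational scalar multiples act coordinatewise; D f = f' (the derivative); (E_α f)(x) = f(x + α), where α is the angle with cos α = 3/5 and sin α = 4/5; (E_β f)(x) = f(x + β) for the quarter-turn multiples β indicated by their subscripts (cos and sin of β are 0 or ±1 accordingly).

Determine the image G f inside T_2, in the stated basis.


g(x) = -4 + (6/5)cos x - (8/5)sin x + (72/25)cos 2x + (204/25)sin 2x

E_pi/2 f = -2 - 2sin x - 3sin 2x
D E_pi/2 f = -2cos x - 6cos 2x
D D E_pi/2 f = 2sin x + 12sin 2x
E_pi/2 f = -2 - 2sin x - 3sin 2x
E_alpha f = -2 + (6/5)cos x - (8/5)sin x + (72/25)cos 2x - (21/25)sin 2x
(E_pi/2 + E_alpha) f = -4 + (6/5)cos x - (18/5)sin x + (72/25)cos 2x - (96/25)sin 2x
(D ∘ D ∘ E_pi/2 + (E_pi/2 + E_alpha)) f = -4 + (6/5)cos x - (8/5)sin x + (72/25)cos 2x + (204/25)sin 2x


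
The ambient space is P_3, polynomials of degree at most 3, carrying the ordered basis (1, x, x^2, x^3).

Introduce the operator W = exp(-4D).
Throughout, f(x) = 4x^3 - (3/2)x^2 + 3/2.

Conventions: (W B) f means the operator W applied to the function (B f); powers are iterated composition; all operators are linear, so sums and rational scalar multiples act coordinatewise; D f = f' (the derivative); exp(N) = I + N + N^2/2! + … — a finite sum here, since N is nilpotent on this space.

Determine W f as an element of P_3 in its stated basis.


g(x) = 4x^3 - (99/2)x^2 + 204x - 557/2

order-1 term: -48x^2 + 12x
order-2 term: 192x - 24
order-3 term: -256
the series for exp(-4D) f terminates at order 3
exp(-4D) f = 4x^3 - (99/2)x^2 + 204x - 557/2


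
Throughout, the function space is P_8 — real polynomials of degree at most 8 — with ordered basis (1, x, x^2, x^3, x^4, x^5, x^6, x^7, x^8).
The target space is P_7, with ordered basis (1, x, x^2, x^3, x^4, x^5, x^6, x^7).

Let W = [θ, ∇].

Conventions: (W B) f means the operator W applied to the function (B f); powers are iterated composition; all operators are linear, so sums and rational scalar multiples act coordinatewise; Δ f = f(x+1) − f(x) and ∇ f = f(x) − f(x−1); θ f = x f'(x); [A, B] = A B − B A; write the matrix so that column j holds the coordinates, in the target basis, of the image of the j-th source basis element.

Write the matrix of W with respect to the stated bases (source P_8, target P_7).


image of 1: 0
image of x: -1
image of x^2: -2x + 2
image of x^3: -3x^2 + 6x - 3
image of x^4: -4x^3 + 12x^2 - 12x + 4
image of x^5: -5x^4 + 20x^3 - 30x^2 + 20x - 5
image of x^6: -6x^5 + 30x^4 - 60x^3 + 60x^2 - 30x + 6
image of x^7: -7x^6 + 42x^5 - 105x^4 + 140x^3 - 105x^2 + 42x - 7
image of x^8: -8x^7 + 56x^6 - 168x^5 + 280x^4 - 280x^3 + 168x^2 - 56x + 8
each image's coordinates form column j of the matrix

the matrix is [[0, -1, 2, -3, 4, -5, 6, -7, 8]; [0, 0, -2, 6, -12, 20, -30, 42, -56]; [0, 0, 0, -3, 12, -30, 60, -105, 168]; [0, 0, 0, 0, -4, 20, -60, 140, -280]; [0, 0, 0, 0, 0, -5, 30, -105, 280]; [0, 0, 0, 0, 0, 0, -6, 42, -168]; [0, 0, 0, 0, 0, 0, 0, -7, 56]; [0, 0, 0, 0, 0, 0, 0, 0, -8]] (rows listed top to bottom)


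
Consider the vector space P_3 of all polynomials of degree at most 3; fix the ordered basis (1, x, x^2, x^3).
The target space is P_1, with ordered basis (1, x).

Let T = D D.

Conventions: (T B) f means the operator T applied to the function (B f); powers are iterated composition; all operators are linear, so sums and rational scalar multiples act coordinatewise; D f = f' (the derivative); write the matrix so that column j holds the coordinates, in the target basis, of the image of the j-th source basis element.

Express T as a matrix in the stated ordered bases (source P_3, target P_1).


image of 1: 0
image of x: 0
image of x^2: 2
image of x^3: 6x
each image's coordinates form column j of the matrix

the matrix is [[0, 0, 2, 0]; [0, 0, 0, 6]] (rows listed top to bottom)


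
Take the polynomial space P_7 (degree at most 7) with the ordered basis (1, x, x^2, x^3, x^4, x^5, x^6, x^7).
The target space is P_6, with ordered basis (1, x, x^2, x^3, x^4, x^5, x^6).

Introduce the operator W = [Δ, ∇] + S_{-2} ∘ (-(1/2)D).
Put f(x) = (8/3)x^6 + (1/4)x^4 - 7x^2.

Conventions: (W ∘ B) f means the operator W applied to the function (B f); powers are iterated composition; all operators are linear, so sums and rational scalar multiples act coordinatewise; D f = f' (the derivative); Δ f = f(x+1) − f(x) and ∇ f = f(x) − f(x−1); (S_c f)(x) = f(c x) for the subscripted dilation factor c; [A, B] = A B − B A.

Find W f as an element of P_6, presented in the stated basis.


the result is g(x) = 256x^5 + 4x^3 - 14x

∇ f = 16x^5 - 40x^4 + (163/3)x^3 - (83/2)x^2 + 3x + 49/12
Δ ∇ f = 80x^4 + 83x^2 - 49/6
Δ f = 16x^5 + 40x^4 + (163/3)x^3 + (83/2)x^2 + 3x - 49/12
∇ Δ f = 80x^4 + 83x^2 - 49/6
[Δ, ∇] f = 0
D f = 16x^5 + x^3 - 14x
(-(1/2)D) f = -8x^5 - (1/2)x^3 + 7x
S_{-2} (-(1/2)D) f = 256x^5 + 4x^3 - 14x
([Δ, ∇] + S_{-2} ∘ (-(1/2)D)) f = 256x^5 + 4x^3 - 14x


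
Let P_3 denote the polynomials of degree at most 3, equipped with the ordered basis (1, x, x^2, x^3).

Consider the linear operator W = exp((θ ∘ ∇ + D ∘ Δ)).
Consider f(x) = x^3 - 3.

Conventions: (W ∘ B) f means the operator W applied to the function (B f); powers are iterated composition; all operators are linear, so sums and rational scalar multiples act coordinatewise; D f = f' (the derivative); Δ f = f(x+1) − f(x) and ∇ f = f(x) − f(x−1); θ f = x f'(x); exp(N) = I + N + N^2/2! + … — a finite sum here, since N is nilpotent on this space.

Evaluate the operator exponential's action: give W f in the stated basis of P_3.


order-1 term: 6x^2 + 3x + 3
order-2 term: 6x + 6
the series for exp((θ ∘ ∇ + D ∘ Δ)) f terminates at order 2
exp((θ ∘ ∇ + D ∘ Δ)) f = x^3 + 6x^2 + 9x + 6

the result is g(x) = x^3 + 6x^2 + 9x + 6


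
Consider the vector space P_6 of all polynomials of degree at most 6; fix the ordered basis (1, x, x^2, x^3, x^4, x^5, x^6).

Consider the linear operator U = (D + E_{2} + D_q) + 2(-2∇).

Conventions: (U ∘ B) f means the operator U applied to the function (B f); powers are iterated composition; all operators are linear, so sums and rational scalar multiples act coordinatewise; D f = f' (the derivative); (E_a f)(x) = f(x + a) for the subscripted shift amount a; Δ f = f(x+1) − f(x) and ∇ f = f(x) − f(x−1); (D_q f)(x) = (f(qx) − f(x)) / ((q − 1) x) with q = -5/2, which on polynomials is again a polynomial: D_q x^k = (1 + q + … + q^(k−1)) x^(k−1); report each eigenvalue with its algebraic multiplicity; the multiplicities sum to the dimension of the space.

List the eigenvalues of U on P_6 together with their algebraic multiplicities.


λ = 1 (multiplicity 7)

image of 1: 1
image of x: x
image of x^2: x^2 - (7/2)x + 8
image of x^3: x^3 + (7/4)x^2 + 24x + 4
image of x^4: x^4 - (119/8)x^3 + 48x^2 + 16x + 20
image of x^5: x^5 + (371/16)x^4 + 80x^3 + 40x^2 + 100x + 28
image of x^6: x^6 - (2415/32)x^5 + 120x^4 + 80x^3 + 300x^2 + 168x + 68
the matrix is upper triangular; its diagonal is (1, 1, 1, 1, 1, 1, 1)
for a triangular matrix the eigenvalues are the diagonal entries, with algebraic multiplicity their repetition count


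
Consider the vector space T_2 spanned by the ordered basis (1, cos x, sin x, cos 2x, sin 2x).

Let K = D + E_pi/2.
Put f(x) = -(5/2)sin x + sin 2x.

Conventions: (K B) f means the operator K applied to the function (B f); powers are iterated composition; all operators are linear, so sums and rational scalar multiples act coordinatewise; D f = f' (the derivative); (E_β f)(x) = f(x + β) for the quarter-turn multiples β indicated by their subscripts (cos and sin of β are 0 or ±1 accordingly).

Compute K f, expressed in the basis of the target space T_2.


g(x) = -5cos x + 2cos 2x - sin 2x

D f = -(5/2)cos x + 2cos 2x
E_pi/2 f = -(5/2)cos x - sin 2x
(D + E_pi/2) f = -5cos x + 2cos 2x - sin 2x


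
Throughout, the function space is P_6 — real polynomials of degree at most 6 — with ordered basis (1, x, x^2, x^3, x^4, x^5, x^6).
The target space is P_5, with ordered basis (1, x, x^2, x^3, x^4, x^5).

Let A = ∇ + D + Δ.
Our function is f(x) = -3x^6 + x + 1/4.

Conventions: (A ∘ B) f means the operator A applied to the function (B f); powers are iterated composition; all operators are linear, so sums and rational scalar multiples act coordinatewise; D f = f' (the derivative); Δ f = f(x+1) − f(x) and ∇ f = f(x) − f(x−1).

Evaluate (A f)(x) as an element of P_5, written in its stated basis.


∇ f = -18x^5 + 45x^4 - 60x^3 + 45x^2 - 18x + 4
D f = -18x^5 + 1
Δ f = -18x^5 - 45x^4 - 60x^3 - 45x^2 - 18x - 2
(∇ + D + Δ) f = -54x^5 - 120x^3 - 36x + 3

the image equals g(x) = -54x^5 - 120x^3 - 36x + 3


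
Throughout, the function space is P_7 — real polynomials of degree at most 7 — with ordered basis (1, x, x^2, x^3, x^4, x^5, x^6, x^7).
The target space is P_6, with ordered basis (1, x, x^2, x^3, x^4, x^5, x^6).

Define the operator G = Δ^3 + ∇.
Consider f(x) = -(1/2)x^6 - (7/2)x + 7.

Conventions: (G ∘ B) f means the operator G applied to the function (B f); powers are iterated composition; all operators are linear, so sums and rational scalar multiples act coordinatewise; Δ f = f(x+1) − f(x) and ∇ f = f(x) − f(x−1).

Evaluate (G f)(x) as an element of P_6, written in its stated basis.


Δ f = -3x^5 - (15/2)x^4 - 10x^3 - (15/2)x^2 - 3x - 4
Δ Δ f = -15x^4 - 60x^3 - 105x^2 - 90x - 31
Δ Δ Δ f = -60x^3 - 270x^2 - 450x - 270
∇ f = -3x^5 + (15/2)x^4 - 10x^3 + (15/2)x^2 - 3x - 3
(Δ^3 + ∇) f = -3x^5 + (15/2)x^4 - 70x^3 - (525/2)x^2 - 453x - 273

the image equals g(x) = -3x^5 + (15/2)x^4 - 70x^3 - (525/2)x^2 - 453x - 273
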